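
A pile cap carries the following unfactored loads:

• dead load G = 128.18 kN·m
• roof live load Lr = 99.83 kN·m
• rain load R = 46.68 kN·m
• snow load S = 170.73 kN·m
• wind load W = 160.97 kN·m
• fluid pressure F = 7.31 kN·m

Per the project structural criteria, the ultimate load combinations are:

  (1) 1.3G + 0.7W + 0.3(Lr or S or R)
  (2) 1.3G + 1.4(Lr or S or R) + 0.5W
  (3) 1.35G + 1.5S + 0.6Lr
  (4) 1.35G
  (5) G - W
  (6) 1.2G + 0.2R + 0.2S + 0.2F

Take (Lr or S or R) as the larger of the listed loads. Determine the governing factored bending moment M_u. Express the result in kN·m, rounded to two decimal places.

(Lr or S or R) → S = 170.73 kN·m.
(1) 1.3(128.18) + 0.7(160.97) + 0.3(170.73) = 166.63 + 112.68 + 51.22 = 330.53
(2) 1.3(128.18) + 1.4(170.73) + 0.5(160.97) = 166.63 + 239.02 + 80.49 = 486.14
(3) 1.35(128.18) + 1.5(170.73) + 0.6(99.83) = 173.04 + 256.10 + 59.90 = 489.04
(4) 1.35(128.18) = 173.04
(5) 1.0(128.18) - 1.0(160.97) = 128.18 - 160.97 = -32.79
(6) 1.2(128.18) + 0.2(46.68) + 0.2(170.73) + 0.2(7.31) = 198.76
Maximum is from combination 3.

489.04 kN·m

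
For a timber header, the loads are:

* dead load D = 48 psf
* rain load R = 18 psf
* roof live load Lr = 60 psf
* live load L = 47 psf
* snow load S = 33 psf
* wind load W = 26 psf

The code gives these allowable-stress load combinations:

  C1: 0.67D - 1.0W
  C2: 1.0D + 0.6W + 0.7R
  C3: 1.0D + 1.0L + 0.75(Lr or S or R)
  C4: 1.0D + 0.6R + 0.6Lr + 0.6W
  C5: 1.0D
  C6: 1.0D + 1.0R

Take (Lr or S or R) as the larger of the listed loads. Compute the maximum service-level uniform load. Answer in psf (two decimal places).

140.00 psf

(Lr or S or R) → Lr = 60 psf.
C1: 0.67(48) - 1.0(26) = 6.16
C2: 1.0(48) + 0.6(26) + 0.7(18) = 76.20
C3: 1.0(48) + 1.0(47) + 0.75(60) = 140.00
C4: 1.0(48) + 0.6(18) + 0.6(60) + 0.6(26) = 110.40
C5: 1.0(48) = 48.00
C6: 1.0(48) + 1.0(18) = 66.00
Combination 3 governs: q = 140.00 psf.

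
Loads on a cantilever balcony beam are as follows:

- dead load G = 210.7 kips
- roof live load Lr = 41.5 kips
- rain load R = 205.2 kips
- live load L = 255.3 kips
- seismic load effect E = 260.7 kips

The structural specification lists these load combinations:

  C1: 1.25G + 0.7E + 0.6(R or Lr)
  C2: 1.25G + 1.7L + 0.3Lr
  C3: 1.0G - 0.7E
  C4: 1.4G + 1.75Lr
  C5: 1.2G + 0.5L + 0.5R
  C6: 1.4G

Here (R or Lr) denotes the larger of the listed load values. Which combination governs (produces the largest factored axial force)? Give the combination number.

(R or Lr) → R = 205.2 kips.
C1: 1.25(210.7) + 0.7(260.7) + 0.6(205.2) = 263.4 + 182.5 + 123.1 = 569.0
C2: 1.25(210.7) + 1.7(255.3) + 0.3(41.5) = 709.8
C3: 1.0(210.7) - 0.7(260.7) = 210.7 - 182.5 = 28.2
C4: 1.4(210.7) + 1.75(41.5) = 295.0 + 72.6 = 367.6
C5: 1.2(210.7) + 0.5(255.3) + 0.5(205.2) = 252.8 + 127.7 + 102.6 = 483.1
C6: 1.4(210.7) = 295.0
The largest value is 709.8 kips from combination 2.

Combination 2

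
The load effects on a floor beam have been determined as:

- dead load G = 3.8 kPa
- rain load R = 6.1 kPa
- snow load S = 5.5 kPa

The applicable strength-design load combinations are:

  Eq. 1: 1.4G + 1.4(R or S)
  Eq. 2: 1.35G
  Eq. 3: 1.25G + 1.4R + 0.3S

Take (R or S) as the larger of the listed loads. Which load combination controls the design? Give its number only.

Combination 3

(R or S) → R = 6.1 kPa.
Eq. 1: 1.4(3.8) + 1.4(6.1) = 13.86
Eq. 2: 1.35(3.8) = 5.13
Eq. 3: 1.25(3.8) + 1.4(6.1) + 0.3(5.5) = 14.94
The largest value is 14.94 kPa from combination 3.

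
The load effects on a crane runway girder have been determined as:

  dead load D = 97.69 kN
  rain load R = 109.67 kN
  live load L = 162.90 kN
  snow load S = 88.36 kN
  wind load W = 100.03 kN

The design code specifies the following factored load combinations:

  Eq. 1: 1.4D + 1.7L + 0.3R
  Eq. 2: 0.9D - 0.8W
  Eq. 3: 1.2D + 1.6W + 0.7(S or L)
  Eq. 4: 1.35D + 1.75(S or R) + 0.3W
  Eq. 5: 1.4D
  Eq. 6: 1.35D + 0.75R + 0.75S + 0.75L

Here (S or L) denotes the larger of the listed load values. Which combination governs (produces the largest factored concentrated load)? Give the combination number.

Combination 1

(S or L) → L = 162.90 kN; (S or R) → R = 109.67 kN.
Eq. 1: 1.4(97.69) + 1.7(162.90) + 0.3(109.67) = 136.77 + 276.93 + 32.90 = 446.60
Eq. 2: 0.9(97.69) - 0.8(100.03) = 87.92 - 80.02 = 7.90
Eq. 3: 1.2(97.69) + 1.6(100.03) + 0.7(162.90) = 117.23 + 160.05 + 114.03 = 391.31
Eq. 4: 1.35(97.69) + 1.75(109.67) + 0.3(100.03) = 131.88 + 191.92 + 30.01 = 353.81
Eq. 5: 1.4(97.69) = 136.77
Eq. 6: 1.35(97.69) + 0.75(109.67) + 0.75(88.36) + 0.75(162.90) = 131.88 + 82.25 + 66.27 + 122.18 = 402.58
The largest value is 446.60 kN from combination 1.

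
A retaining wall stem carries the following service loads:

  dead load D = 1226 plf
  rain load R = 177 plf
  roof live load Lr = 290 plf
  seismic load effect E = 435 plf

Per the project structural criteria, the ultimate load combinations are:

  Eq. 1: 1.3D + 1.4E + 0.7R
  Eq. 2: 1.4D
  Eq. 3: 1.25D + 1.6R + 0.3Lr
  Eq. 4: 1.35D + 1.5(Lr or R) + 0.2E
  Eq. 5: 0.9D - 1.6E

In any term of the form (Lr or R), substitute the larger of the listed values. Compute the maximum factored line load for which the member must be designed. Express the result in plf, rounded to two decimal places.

2326.70 plf

(Lr or R) → Lr = 290 plf.
Eq. 1: 1.3(1226) + 1.4(435) + 0.7(177) = 1593.80 + 609.00 + 123.90 = 2326.70
Eq. 2: 1.4(1226) = 1716.40
Eq. 3: 1.25(1226) + 1.6(177) + 0.3(290) = 1532.50 + 283.20 + 87.00 = 1902.70
Eq. 4: 1.35(1226) + 1.5(290) + 0.2(435) = 1655.10 + 435.00 + 87.00 = 2177.10
Eq. 5: 0.9(1226) - 1.6(435) = 1103.40 - 696.00 = 407.40
Maximum is from combination 1.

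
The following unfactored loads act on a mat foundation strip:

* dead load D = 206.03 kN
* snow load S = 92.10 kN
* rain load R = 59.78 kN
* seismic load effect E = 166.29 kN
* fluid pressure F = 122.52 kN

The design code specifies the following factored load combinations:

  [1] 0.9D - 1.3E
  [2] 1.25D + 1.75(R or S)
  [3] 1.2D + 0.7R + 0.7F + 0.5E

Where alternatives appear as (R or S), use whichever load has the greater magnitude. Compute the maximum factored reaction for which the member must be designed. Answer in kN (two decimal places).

(R or S) → S = 92.10 kN.
[1] 0.9(206.03) - 1.3(166.29) = 185.43 - 216.18 = -30.75
[2] 1.25(206.03) + 1.75(92.10) = 418.71
[3] 1.2(206.03) + 0.7(59.78) + 0.7(122.52) + 0.5(166.29) = 457.99
Maximum is from combination 3.

457.99 kN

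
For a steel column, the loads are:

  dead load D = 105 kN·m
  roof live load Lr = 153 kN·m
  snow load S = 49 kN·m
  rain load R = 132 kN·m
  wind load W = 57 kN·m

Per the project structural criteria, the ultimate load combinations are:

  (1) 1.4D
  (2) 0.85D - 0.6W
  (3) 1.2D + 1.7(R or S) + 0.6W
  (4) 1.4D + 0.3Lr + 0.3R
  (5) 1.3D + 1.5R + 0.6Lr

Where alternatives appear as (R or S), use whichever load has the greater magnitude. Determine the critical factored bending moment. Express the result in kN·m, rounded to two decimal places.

426.30 kN·m

(R or S) → R = 132 kN·m.
(1) 1.4(105) = 147.00
(2) 0.85(105) - 0.6(57) = 55.05
(3) 1.2(105) + 1.7(132) + 0.6(57) = 384.60
(4) 1.4(105) + 0.3(153) + 0.3(132) = 232.50
(5) 1.3(105) + 1.5(132) + 0.6(153) = 426.30
The controlling combination is 5, giving 426.30 kN·m.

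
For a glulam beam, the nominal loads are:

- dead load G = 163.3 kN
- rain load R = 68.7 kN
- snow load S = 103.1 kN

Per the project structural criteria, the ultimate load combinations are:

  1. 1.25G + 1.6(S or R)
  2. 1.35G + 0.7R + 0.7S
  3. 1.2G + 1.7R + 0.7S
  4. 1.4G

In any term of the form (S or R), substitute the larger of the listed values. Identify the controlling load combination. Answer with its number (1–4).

(S or R) → S = 103.1 kN.
1. 1.25(163.3) + 1.6(103.1) = 204.13 + 164.96 = 369.09
2. 1.35(163.3) + 0.7(68.7) + 0.7(103.1) = 220.46 + 48.09 + 72.17 = 340.72
3. 1.2(163.3) + 1.7(68.7) + 0.7(103.1) = 195.96 + 116.79 + 72.17 = 384.92
4. 1.4(163.3) = 228.62
The largest value is 384.92 kN from combination 3.

Combination 3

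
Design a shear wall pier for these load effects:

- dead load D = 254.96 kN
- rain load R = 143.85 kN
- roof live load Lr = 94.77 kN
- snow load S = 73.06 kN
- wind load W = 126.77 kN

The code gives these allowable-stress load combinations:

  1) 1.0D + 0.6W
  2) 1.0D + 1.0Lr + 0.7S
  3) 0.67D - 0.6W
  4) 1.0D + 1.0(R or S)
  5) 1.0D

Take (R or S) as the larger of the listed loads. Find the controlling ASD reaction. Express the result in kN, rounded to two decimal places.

(R or S) → R = 143.85 kN.
1) 1.0(254.96) + 0.6(126.77) = 254.96 + 76.06 = 331.02
2) 1.0(254.96) + 1.0(94.77) + 0.7(73.06) = 254.96 + 94.77 + 51.14 = 400.87
3) 0.67(254.96) - 0.6(126.77) = 170.82 - 76.06 = 94.76
4) 1.0(254.96) + 1.0(143.85) = 254.96 + 143.85 = 398.81
5) 1.0(254.96) = 254.96
The controlling combination is 2, giving 400.87 kN.

400.87 kN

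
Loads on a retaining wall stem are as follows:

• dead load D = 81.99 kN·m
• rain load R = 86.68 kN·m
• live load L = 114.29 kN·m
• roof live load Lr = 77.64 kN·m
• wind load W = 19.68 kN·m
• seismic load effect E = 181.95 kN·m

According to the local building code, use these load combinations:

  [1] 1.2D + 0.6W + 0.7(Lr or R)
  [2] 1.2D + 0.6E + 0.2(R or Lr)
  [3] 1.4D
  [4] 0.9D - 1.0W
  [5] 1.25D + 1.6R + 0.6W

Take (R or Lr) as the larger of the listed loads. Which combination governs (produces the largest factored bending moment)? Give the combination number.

Combination 5

(Lr or R) → R = 86.68 kN·m; (R or Lr) → R = 86.68 kN·m.
[1] 1.2(81.99) + 0.6(19.68) + 0.7(86.68) = 170.87
[2] 1.2(81.99) + 0.6(181.95) + 0.2(86.68) = 224.89
[3] 1.4(81.99) = 114.79
[4] 0.9(81.99) - 1.0(19.68) = 73.79 - 19.68 = 54.11
[5] 1.25(81.99) + 1.6(86.68) + 0.6(19.68) = 252.98
The largest value is 252.98 kN·m from combination 5.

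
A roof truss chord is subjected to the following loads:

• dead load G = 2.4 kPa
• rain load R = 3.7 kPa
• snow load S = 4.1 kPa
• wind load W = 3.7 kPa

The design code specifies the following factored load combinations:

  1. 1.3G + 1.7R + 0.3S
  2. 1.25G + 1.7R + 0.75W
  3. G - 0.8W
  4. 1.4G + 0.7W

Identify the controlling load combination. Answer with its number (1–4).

Combination 2

1. 1.3(2.4) + 1.7(3.7) + 0.3(4.1) = 3.12 + 6.29 + 1.23 = 10.64
2. 1.25(2.4) + 1.7(3.7) + 0.75(3.7) = 3.00 + 6.29 + 2.78 = 12.07
3. 1.0(2.4) - 0.8(3.7) = 2.40 - 2.96 = -0.56
4. 1.4(2.4) + 0.7(3.7) = 3.36 + 2.59 = 5.95
The largest value is 12.07 kPa from combination 2.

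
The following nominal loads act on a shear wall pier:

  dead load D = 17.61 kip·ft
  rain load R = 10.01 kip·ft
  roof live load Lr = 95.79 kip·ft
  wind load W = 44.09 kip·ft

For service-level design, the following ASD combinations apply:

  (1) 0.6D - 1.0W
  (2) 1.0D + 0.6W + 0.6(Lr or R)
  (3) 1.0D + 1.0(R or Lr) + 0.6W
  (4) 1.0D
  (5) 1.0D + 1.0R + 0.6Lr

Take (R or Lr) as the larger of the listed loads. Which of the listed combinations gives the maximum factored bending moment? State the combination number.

Combination 3

(Lr or R) → Lr = 95.79 kip·ft; (R or Lr) → Lr = 95.79 kip·ft.
(1) 0.6(17.61) - 1.0(44.09) = 10.57 - 44.09 = -33.52
(2) 1.0(17.61) + 0.6(44.09) + 0.6(95.79) = 101.54
(3) 1.0(17.61) + 1.0(95.79) + 0.6(44.09) = 17.61 + 95.79 + 26.45 = 139.85
(4) 1.0(17.61) = 17.61
(5) 1.0(17.61) + 1.0(10.01) + 0.6(95.79) = 17.61 + 10.01 + 57.47 = 85.09
The largest value is 139.85 kip·ft from combination 3.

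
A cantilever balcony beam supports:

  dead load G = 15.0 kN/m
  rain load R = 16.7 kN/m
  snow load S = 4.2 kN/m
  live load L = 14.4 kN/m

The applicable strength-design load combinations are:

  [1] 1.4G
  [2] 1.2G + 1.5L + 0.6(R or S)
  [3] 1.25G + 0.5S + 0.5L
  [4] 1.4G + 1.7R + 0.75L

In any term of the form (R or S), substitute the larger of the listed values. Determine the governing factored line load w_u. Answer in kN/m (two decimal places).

60.19 kN/m

(R or S) → R = 16.7 kN/m.
[1] 1.4(15.0) = 21.00
[2] 1.2(15.0) + 1.5(14.4) + 0.6(16.7) = 18.00 + 21.60 + 10.02 = 49.62
[3] 1.25(15.0) + 0.5(4.2) + 0.5(14.4) = 18.75 + 2.10 + 7.20 = 28.05
[4] 1.4(15.0) + 1.7(16.7) + 0.75(14.4) = 21.00 + 28.39 + 10.80 = 60.19
Maximum is from combination 4.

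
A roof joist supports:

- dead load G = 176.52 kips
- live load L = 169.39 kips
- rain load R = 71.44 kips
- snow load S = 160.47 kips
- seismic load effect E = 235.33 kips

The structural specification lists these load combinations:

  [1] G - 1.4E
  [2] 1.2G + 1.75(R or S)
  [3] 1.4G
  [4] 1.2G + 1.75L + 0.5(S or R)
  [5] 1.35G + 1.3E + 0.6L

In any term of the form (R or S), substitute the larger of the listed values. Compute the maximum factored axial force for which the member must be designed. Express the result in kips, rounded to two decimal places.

(R or S) → S = 160.47 kips; (S or R) → S = 160.47 kips.
[1] 1.0(176.52) - 1.4(235.33) = 176.52 - 329.46 = -152.94
[2] 1.2(176.52) + 1.75(160.47) = 492.65
[3] 1.4(176.52) = 247.13
[4] 1.2(176.52) + 1.75(169.39) + 0.5(160.47) = 211.82 + 296.43 + 80.24 = 588.49
[5] 1.35(176.52) + 1.3(235.33) + 0.6(169.39) = 645.87
The controlling combination is 5, giving 645.87 kips.

645.87 kips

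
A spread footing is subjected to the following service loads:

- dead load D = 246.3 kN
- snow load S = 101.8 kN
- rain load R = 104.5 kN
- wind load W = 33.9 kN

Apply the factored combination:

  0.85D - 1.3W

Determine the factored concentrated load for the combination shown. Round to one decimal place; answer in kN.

0.85(246.3) - 1.3(33.9) = 209.4 - 44.1 = 165.3
P_u = 165.3 kN.

165.3 kN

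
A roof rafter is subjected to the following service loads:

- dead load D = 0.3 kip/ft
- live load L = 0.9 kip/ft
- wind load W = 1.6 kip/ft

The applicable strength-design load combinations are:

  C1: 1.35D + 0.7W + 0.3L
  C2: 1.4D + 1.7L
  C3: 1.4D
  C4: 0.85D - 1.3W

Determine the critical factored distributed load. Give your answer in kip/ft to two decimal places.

C1: 1.35(0.3) + 0.7(1.6) + 0.3(0.9) = 1.80
C2: 1.4(0.3) + 1.7(0.9) = 1.95
C3: 1.4(0.3) = 0.42
C4: 0.85(0.3) - 1.3(1.6) = -1.83
Combination 2 governs: w_u = 1.95 kip/ft.

1.95 kip/ft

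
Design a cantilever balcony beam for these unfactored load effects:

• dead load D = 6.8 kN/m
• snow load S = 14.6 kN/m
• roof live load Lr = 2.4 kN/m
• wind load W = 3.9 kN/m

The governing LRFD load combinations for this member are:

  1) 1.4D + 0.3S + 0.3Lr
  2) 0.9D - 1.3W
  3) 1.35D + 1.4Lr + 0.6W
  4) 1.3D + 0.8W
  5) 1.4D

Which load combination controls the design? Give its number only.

Combination 3

1) 1.4(6.8) + 0.3(14.6) + 0.3(2.4) = 9.52 + 4.38 + 0.72 = 14.62
2) 0.9(6.8) - 1.3(3.9) = 6.12 - 5.07 = 1.05
3) 1.35(6.8) + 1.4(2.4) + 0.6(3.9) = 9.18 + 3.36 + 2.34 = 14.88
4) 1.3(6.8) + 0.8(3.9) = 8.84 + 3.12 = 11.96
5) 1.4(6.8) = 9.52
The largest value is 14.88 kN/m from combination 3.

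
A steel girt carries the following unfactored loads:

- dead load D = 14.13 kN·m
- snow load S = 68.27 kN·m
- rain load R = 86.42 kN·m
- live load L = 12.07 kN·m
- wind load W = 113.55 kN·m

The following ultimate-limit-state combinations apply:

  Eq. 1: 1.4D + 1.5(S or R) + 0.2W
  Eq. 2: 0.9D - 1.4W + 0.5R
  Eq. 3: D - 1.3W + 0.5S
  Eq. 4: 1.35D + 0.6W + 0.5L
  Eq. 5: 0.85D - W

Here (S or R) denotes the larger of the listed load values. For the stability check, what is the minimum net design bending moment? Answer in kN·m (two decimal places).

(S or R) → R = 86.42 kN·m.
Eq. 1: 1.4(14.13) + 1.5(86.42) + 0.2(113.55) = 19.78 + 129.63 + 22.71 = 172.12
Eq. 2: 0.9(14.13) - 1.4(113.55) + 0.5(86.42) = 12.72 - 158.97 + 43.21 = -103.04
Eq. 3: 1.0(14.13) - 1.3(113.55) + 0.5(68.27) = 14.13 - 147.62 + 34.14 = -99.35
Eq. 4: 1.35(14.13) + 0.6(113.55) + 0.5(12.07) = 93.24
Eq. 5: 0.85(14.13) - 1.0(113.55) = 12.01 - 113.55 = -101.54
Combination 2 gives the minimum: -103.04 kN·m.

-103.04 kN·m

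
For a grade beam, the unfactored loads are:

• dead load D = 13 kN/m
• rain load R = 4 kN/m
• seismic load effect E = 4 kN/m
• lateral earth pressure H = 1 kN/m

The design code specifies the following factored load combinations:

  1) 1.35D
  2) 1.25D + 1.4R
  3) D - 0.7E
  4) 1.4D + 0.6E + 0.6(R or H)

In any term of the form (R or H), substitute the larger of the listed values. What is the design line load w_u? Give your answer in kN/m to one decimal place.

(R or H) → R = 4 kN/m.
1) 1.35(13) = 17.6
2) 1.25(13) + 1.4(4) = 16.3 + 5.6 = 21.9
3) 1.0(13) - 0.7(4) = 13.0 - 2.8 = 10.2
4) 1.4(13) + 0.6(4) + 0.6(4) = 18.2 + 2.4 + 2.4 = 23.0
Maximum is from combination 4.

23.0 kN/m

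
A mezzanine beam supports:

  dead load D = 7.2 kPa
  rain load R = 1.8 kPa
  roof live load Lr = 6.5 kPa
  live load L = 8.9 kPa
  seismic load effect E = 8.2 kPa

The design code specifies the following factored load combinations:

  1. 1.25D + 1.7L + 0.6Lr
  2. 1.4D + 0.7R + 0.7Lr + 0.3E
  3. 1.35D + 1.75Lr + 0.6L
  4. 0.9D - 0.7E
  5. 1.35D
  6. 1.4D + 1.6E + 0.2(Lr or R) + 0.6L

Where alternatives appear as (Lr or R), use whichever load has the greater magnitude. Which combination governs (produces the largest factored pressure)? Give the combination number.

Combination 6

(Lr or R) → Lr = 6.5 kPa.
1. 1.25(7.2) + 1.7(8.9) + 0.6(6.5) = 28.03
2. 1.4(7.2) + 0.7(1.8) + 0.7(6.5) + 0.3(8.2) = 18.35
3. 1.35(7.2) + 1.75(6.5) + 0.6(8.9) = 26.44
4. 0.9(7.2) - 0.7(8.2) = 0.74
5. 1.35(7.2) = 9.72
6. 1.4(7.2) + 1.6(8.2) + 0.2(6.5) + 0.6(8.9) = 29.84
The largest value is 29.84 kPa from combination 6.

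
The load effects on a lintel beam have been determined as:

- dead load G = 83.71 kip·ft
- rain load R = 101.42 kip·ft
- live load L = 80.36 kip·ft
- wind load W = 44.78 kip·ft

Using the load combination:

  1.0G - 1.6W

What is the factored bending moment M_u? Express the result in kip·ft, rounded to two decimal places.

12.06 kip·ft

1.0(83.71) - 1.6(44.78) = 12.06
M_u = 12.06 kip·ft.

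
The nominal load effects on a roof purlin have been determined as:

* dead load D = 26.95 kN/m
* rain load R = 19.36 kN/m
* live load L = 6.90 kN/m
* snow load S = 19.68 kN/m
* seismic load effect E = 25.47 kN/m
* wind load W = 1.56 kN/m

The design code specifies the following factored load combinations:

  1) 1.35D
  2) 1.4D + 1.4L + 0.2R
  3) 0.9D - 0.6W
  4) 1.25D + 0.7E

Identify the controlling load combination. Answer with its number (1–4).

1) 1.35(26.95) = 36.38
2) 1.4(26.95) + 1.4(6.90) + 0.2(19.36) = 37.73 + 9.66 + 3.87 = 51.26
3) 0.9(26.95) - 0.6(1.56) = 24.26 - 0.94 = 23.32
4) 1.25(26.95) + 0.7(25.47) = 33.69 + 17.83 = 51.52
The largest value is 51.52 kN/m from combination 4.

Combination 4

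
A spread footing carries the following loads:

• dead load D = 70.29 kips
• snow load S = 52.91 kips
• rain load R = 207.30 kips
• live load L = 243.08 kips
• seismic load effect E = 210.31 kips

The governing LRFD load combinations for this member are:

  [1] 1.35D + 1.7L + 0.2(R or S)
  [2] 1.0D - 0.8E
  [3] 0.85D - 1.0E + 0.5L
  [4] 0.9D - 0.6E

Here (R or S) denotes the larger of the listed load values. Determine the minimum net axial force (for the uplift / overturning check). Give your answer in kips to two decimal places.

-97.96 kips

(R or S) → R = 207.30 kips.
[1] 1.35(70.29) + 1.7(243.08) + 0.2(207.30) = 94.89 + 413.24 + 41.46 = 549.59
[2] 1.0(70.29) - 0.8(210.31) = 70.29 - 168.25 = -97.96
[3] 0.85(70.29) - 1.0(210.31) + 0.5(243.08) = 59.75 - 210.31 + 121.54 = -29.02
[4] 0.9(70.29) - 0.6(210.31) = 63.26 - 126.19 = -62.93
Combination 2 gives the minimum: -97.96 kips.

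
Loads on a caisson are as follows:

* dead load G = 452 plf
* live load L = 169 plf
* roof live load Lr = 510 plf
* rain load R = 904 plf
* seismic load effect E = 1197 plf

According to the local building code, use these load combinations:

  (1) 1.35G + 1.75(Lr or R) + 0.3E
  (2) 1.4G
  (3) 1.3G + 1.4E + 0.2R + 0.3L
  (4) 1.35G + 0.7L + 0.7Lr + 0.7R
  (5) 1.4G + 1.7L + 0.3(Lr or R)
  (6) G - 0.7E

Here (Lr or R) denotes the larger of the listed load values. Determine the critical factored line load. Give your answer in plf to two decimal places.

2551.30 plf

(Lr or R) → R = 904 plf.
(1) 1.35(452) + 1.75(904) + 0.3(1197) = 610.20 + 1582.00 + 359.10 = 2551.30
(2) 1.4(452) = 632.80
(3) 1.3(452) + 1.4(1197) + 0.2(904) + 0.3(169) = 587.60 + 1675.80 + 180.80 + 50.70 = 2494.90
(4) 1.35(452) + 0.7(169) + 0.7(510) + 0.7(904) = 610.20 + 118.30 + 357.00 + 632.80 = 1718.30
(5) 1.4(452) + 1.7(169) + 0.3(904) = 632.80 + 287.30 + 271.20 = 1191.30
(6) 1.0(452) - 0.7(1197) = 452.00 - 837.90 = -385.90
The controlling combination is 1, giving 2551.30 plf.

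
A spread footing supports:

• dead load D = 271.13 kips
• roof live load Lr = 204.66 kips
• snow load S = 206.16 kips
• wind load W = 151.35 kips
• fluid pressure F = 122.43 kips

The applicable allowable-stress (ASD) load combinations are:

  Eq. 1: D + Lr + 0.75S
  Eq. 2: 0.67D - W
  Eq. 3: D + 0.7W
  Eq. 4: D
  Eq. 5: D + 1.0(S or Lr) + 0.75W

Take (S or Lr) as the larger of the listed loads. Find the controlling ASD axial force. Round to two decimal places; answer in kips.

(S or Lr) → S = 206.16 kips.
Eq. 1: 1.0(271.13) + 1.0(204.66) + 0.75(206.16) = 630.41
Eq. 2: 0.67(271.13) - 1.0(151.35) = 30.31
Eq. 3: 1.0(271.13) + 0.7(151.35) = 377.08
Eq. 4: 1.0(271.13) = 271.13
Eq. 5: 1.0(271.13) + 1.0(206.16) + 0.75(151.35) = 590.80
The controlling combination is 1, giving 630.41 kips.

630.41 kips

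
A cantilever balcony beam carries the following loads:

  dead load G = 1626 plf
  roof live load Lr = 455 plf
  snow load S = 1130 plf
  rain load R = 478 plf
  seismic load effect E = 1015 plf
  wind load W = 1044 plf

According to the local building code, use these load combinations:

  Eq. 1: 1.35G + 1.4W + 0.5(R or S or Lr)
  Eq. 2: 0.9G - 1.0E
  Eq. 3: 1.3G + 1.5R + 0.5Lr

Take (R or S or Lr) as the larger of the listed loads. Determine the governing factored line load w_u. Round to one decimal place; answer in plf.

(R or S or Lr) → S = 1130 plf.
Eq. 1: 1.35(1626) + 1.4(1044) + 0.5(1130) = 2195.1 + 1461.6 + 565.0 = 4221.7
Eq. 2: 0.9(1626) - 1.0(1015) = 1463.4 - 1015.0 = 448.4
Eq. 3: 1.3(1626) + 1.5(478) + 0.5(455) = 2113.8 + 717.0 + 227.5 = 3058.3
The controlling combination is 1, giving 4221.7 plf.

4221.7 plf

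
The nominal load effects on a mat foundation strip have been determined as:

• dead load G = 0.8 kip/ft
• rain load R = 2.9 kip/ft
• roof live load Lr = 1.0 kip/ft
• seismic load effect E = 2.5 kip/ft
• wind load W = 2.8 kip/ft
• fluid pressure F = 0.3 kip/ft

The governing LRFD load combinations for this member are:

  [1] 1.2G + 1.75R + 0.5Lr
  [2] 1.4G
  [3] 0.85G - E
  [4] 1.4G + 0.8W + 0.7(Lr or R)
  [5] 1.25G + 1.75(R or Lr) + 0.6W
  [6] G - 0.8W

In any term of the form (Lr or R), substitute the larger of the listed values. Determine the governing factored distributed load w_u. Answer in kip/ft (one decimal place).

7.8 kip/ft

(Lr or R) → R = 2.9 kip/ft; (R or Lr) → R = 2.9 kip/ft.
[1] 1.2(0.8) + 1.75(2.9) + 0.5(1.0) = 6.5
[2] 1.4(0.8) = 1.1
[3] 0.85(0.8) - 1.0(2.5) = -1.8
[4] 1.4(0.8) + 0.8(2.8) + 0.7(2.9) = 5.4
[5] 1.25(0.8) + 1.75(2.9) + 0.6(2.8) = 7.8
[6] 1.0(0.8) - 0.8(2.8) = -1.4
The controlling combination is 5, giving 7.8 kip/ft.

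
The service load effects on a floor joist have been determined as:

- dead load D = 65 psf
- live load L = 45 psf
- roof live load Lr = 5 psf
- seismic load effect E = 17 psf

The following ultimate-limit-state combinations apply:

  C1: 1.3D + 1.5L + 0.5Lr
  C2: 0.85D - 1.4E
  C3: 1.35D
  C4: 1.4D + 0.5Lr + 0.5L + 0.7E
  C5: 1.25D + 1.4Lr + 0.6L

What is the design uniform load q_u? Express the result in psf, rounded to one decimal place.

154.5 psf

C1: 1.3(65) + 1.5(45) + 0.5(5) = 154.5
C2: 0.85(65) - 1.4(17) = 31.5
C3: 1.35(65) = 87.8
C4: 1.4(65) + 0.5(5) + 0.5(45) + 0.7(17) = 127.9
C5: 1.25(65) + 1.4(5) + 0.6(45) = 115.3
The controlling combination is 1, giving 154.5 psf.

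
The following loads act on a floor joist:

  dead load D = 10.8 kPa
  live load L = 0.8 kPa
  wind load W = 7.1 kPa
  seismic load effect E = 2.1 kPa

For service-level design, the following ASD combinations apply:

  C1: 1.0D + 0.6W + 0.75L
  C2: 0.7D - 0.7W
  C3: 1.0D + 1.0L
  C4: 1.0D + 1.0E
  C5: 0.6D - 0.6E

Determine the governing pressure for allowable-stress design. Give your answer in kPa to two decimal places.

15.66 kPa

C1: 1.0(10.8) + 0.6(7.1) + 0.75(0.8) = 15.66
C2: 0.7(10.8) - 0.7(7.1) = 2.59
C3: 1.0(10.8) + 1.0(0.8) = 11.60
C4: 1.0(10.8) + 1.0(2.1) = 12.90
C5: 0.6(10.8) - 0.6(2.1) = 5.22
The controlling combination is 1, giving 15.66 kPa.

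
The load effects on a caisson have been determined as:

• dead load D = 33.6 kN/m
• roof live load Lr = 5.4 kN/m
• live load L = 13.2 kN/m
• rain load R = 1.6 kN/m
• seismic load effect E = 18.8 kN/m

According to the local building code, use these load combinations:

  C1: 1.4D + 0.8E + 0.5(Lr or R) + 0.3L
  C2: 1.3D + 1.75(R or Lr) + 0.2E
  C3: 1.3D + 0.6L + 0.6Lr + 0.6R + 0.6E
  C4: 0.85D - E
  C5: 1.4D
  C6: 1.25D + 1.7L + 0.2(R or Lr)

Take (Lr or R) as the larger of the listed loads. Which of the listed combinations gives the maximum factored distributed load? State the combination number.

Combination 1

(Lr or R) → Lr = 5.4 kN/m; (R or Lr) → Lr = 5.4 kN/m.
C1: 1.4(33.6) + 0.8(18.8) + 0.5(5.4) + 0.3(13.2) = 47.0 + 15.0 + 2.7 + 4.0 = 68.7
C2: 1.3(33.6) + 1.75(5.4) + 0.2(18.8) = 56.9
C3: 1.3(33.6) + 0.6(13.2) + 0.6(5.4) + 0.6(1.6) + 0.6(18.8) = 43.7 + 7.9 + 3.2 + 1.0 + 11.3 = 67.1
C4: 0.85(33.6) - 1.0(18.8) = 28.6 - 18.8 = 9.8
C5: 1.4(33.6) = 47.0
C6: 1.25(33.6) + 1.7(13.2) + 0.2(5.4) = 42.0 + 22.4 + 1.1 = 65.5
The largest value is 68.7 kN/m from combination 1.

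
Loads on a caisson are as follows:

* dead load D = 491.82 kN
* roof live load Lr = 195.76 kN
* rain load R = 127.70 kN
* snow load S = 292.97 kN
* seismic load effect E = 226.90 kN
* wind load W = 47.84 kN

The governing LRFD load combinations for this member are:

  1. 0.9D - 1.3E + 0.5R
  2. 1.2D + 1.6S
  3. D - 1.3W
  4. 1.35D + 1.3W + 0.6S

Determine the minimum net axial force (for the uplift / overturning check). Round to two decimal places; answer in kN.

211.52 kN

1. 0.9(491.82) - 1.3(226.90) + 0.5(127.70) = 442.64 - 294.97 + 63.85 = 211.52
2. 1.2(491.82) + 1.6(292.97) = 1058.94
3. 1.0(491.82) - 1.3(47.84) = 491.82 - 62.19 = 429.63
4. 1.35(491.82) + 1.3(47.84) + 0.6(292.97) = 663.96 + 62.19 + 175.78 = 901.93
Combination 1 gives the minimum: 211.52 kN.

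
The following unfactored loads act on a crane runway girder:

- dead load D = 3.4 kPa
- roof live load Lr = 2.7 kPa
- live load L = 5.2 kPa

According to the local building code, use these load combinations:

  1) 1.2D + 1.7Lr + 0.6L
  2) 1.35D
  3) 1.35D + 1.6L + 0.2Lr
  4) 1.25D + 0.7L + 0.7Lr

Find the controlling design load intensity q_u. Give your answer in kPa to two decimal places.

1) 1.2(3.4) + 1.7(2.7) + 0.6(5.2) = 4.08 + 4.59 + 3.12 = 11.79
2) 1.35(3.4) = 4.59
3) 1.35(3.4) + 1.6(5.2) + 0.2(2.7) = 4.59 + 8.32 + 0.54 = 13.45
4) 1.25(3.4) + 0.7(5.2) + 0.7(2.7) = 4.25 + 3.64 + 1.89 = 9.78
The controlling combination is 3, giving 13.45 kPa.

13.45 kPa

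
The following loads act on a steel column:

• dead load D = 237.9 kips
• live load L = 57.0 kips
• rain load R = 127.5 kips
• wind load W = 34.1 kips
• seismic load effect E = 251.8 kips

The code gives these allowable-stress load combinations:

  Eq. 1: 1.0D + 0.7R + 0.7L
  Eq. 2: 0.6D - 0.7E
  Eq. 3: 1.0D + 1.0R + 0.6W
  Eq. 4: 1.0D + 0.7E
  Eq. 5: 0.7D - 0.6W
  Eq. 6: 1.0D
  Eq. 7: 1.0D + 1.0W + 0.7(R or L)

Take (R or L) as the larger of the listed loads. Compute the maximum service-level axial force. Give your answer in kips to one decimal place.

414.2 kips

(R or L) → R = 127.5 kips.
Eq. 1: 1.0(237.9) + 0.7(127.5) + 0.7(57.0) = 237.9 + 89.3 + 39.9 = 367.1
Eq. 2: 0.6(237.9) - 0.7(251.8) = -33.5
Eq. 3: 1.0(237.9) + 1.0(127.5) + 0.6(34.1) = 237.9 + 127.5 + 20.5 = 385.9
Eq. 4: 1.0(237.9) + 0.7(251.8) = 237.9 + 176.3 = 414.2
Eq. 5: 0.7(237.9) - 0.6(34.1) = 146.1
Eq. 6: 1.0(237.9) = 237.9
Eq. 7: 1.0(237.9) + 1.0(34.1) + 0.7(127.5) = 237.9 + 34.1 + 89.3 = 361.3
The controlling combination is 4, giving 414.2 kips.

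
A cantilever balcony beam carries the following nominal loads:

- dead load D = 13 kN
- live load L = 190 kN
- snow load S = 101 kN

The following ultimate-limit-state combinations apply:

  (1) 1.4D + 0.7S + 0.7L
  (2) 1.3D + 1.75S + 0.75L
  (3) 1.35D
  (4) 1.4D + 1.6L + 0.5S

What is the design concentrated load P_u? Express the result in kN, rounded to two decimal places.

372.70 kN

(1) 1.4(13) + 0.7(101) + 0.7(190) = 18.20 + 70.70 + 133.00 = 221.90
(2) 1.3(13) + 1.75(101) + 0.75(190) = 16.90 + 176.75 + 142.50 = 336.15
(3) 1.35(13) = 17.55
(4) 1.4(13) + 1.6(190) + 0.5(101) = 18.20 + 304.00 + 50.50 = 372.70
Combination 4 governs: P_u = 372.70 kN.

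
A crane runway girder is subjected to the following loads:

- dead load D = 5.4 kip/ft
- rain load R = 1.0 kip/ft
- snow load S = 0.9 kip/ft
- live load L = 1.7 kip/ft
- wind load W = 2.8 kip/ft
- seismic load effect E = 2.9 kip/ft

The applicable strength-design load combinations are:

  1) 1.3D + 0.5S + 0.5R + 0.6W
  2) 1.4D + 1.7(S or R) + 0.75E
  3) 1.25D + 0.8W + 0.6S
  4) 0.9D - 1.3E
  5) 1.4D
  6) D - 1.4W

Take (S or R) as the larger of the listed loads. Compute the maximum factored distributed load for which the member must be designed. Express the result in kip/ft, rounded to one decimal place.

(S or R) → R = 1.0 kip/ft.
1) 1.3(5.4) + 0.5(0.9) + 0.5(1.0) + 0.6(2.8) = 7.0 + 0.5 + 0.5 + 1.7 = 9.7
2) 1.4(5.4) + 1.7(1.0) + 0.75(2.9) = 11.4
3) 1.25(5.4) + 0.8(2.8) + 0.6(0.9) = 6.8 + 2.2 + 0.5 = 9.5
4) 0.9(5.4) - 1.3(2.9) = 4.9 - 3.8 = 1.1
5) 1.4(5.4) = 7.6
6) 1.0(5.4) - 1.4(2.8) = 5.4 - 3.9 = 1.5
The controlling combination is 2, giving 11.4 kip/ft.

11.4 kip/ft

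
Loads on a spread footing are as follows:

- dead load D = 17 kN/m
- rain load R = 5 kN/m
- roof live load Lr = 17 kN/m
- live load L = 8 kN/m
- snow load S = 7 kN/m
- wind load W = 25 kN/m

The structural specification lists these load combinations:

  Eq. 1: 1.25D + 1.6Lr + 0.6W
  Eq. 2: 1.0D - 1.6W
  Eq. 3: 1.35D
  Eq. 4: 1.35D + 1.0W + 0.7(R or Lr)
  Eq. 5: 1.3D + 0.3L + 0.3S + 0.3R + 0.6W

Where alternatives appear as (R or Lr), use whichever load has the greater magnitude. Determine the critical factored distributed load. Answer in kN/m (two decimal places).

63.45 kN/m

(R or Lr) → Lr = 17 kN/m.
Eq. 1: 1.25(17) + 1.6(17) + 0.6(25) = 63.45
Eq. 2: 1.0(17) - 1.6(25) = -23.00
Eq. 3: 1.35(17) = 22.95
Eq. 4: 1.35(17) + 1.0(25) + 0.7(17) = 59.85
Eq. 5: 1.3(17) + 0.3(8) + 0.3(7) + 0.3(5) + 0.6(25) = 43.10
Combination 1 governs: w_u = 63.45 kN/m.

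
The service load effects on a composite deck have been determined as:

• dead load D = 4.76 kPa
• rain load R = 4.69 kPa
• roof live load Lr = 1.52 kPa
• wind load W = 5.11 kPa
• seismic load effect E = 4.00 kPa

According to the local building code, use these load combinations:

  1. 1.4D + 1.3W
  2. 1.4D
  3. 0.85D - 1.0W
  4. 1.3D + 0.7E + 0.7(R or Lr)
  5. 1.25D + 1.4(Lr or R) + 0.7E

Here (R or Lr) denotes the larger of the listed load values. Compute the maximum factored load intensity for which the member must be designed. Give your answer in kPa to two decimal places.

(R or Lr) → R = 4.69 kPa; (Lr or R) → R = 4.69 kPa.
1. 1.4(4.76) + 1.3(5.11) = 13.31
2. 1.4(4.76) = 6.66
3. 0.85(4.76) - 1.0(5.11) = -1.06
4. 1.3(4.76) + 0.7(4.00) + 0.7(4.69) = 12.27
5. 1.25(4.76) + 1.4(4.69) + 0.7(4.00) = 15.32
Combination 5 governs: q_u = 15.32 kPa.

15.32 kPa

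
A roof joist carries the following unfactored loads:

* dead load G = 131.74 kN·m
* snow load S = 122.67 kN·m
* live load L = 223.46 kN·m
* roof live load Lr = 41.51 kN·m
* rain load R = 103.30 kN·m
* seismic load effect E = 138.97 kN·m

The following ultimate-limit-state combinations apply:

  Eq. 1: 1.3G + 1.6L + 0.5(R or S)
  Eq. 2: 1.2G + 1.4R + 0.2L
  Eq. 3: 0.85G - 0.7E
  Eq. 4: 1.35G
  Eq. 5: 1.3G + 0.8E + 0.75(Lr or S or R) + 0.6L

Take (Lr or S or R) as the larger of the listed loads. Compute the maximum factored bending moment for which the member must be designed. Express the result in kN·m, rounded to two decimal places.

590.13 kN·m

(R or S) → S = 122.67 kN·m; (Lr or S or R) → S = 122.67 kN·m.
Eq. 1: 1.3(131.74) + 1.6(223.46) + 0.5(122.67) = 590.13
Eq. 2: 1.2(131.74) + 1.4(103.30) + 0.2(223.46) = 158.09 + 144.62 + 44.69 = 347.40
Eq. 3: 0.85(131.74) - 0.7(138.97) = 111.98 - 97.28 = 14.70
Eq. 4: 1.35(131.74) = 177.85
Eq. 5: 1.3(131.74) + 0.8(138.97) + 0.75(122.67) + 0.6(223.46) = 171.26 + 111.18 + 92.00 + 134.08 = 508.52
Maximum is from combination 1.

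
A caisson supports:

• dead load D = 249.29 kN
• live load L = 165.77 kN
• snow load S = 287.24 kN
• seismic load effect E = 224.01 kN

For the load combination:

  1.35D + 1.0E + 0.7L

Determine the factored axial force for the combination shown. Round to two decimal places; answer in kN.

676.59 kN

1.35(249.29) + 1.0(224.01) + 0.7(165.77) = 676.59
N_u = 676.59 kN.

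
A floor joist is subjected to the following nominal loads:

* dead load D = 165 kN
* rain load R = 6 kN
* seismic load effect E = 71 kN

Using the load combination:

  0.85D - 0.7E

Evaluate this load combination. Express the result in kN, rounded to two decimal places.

0.85(165) - 0.7(71) = 140.25 - 49.70 = 90.55
V_u = 90.55 kN.

90.55 kN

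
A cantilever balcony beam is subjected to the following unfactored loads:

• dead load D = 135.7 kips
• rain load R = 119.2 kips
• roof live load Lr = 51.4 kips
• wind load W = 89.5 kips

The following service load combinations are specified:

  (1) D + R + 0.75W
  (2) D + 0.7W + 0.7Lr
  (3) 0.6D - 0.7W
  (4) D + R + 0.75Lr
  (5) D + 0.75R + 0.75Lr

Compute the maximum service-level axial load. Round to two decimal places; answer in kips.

322.03 kips

(1) 1.0(135.7) + 1.0(119.2) + 0.75(89.5) = 322.03
(2) 1.0(135.7) + 0.7(89.5) + 0.7(51.4) = 234.33
(3) 0.6(135.7) - 0.7(89.5) = 18.77
(4) 1.0(135.7) + 1.0(119.2) + 0.75(51.4) = 293.45
(5) 1.0(135.7) + 0.75(119.2) + 0.75(51.4) = 263.65
Maximum is from combination 1.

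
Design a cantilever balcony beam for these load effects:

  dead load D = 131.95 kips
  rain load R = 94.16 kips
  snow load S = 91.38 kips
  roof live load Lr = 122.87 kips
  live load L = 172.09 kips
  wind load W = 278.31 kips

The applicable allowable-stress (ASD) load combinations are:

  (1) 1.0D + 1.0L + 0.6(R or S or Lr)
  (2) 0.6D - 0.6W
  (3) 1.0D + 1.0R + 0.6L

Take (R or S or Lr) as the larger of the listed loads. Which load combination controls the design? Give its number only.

Combination 1

(R or S or Lr) → Lr = 122.87 kips.
(1) 1.0(131.95) + 1.0(172.09) + 0.6(122.87) = 131.95 + 172.09 + 73.72 = 377.76
(2) 0.6(131.95) - 0.6(278.31) = 79.17 - 166.99 = -87.82
(3) 1.0(131.95) + 1.0(94.16) + 0.6(172.09) = 131.95 + 94.16 + 103.25 = 329.36
The largest value is 377.76 kips from combination 1.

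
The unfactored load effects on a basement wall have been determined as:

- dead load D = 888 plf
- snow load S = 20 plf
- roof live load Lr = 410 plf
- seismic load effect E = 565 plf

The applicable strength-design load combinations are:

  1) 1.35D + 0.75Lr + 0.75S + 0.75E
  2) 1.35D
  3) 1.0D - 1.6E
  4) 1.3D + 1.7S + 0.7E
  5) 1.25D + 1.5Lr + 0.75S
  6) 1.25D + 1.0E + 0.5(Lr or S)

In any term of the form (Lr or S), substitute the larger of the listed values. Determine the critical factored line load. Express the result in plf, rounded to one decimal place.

(Lr or S) → Lr = 410 plf.
1) 1.35(888) + 0.75(410) + 0.75(20) + 0.75(565) = 1198.8 + 307.5 + 15.0 + 423.8 = 1945.1
2) 1.35(888) = 1198.8
3) 1.0(888) - 1.6(565) = 888.0 - 904.0 = -16.0
4) 1.3(888) + 1.7(20) + 0.7(565) = 1154.4 + 34.0 + 395.5 = 1583.9
5) 1.25(888) + 1.5(410) + 0.75(20) = 1110.0 + 615.0 + 15.0 = 1740.0
6) 1.25(888) + 1.0(565) + 0.5(410) = 1110.0 + 565.0 + 205.0 = 1880.0
Combination 1 governs: w_u = 1945.1 plf.

1945.1 plf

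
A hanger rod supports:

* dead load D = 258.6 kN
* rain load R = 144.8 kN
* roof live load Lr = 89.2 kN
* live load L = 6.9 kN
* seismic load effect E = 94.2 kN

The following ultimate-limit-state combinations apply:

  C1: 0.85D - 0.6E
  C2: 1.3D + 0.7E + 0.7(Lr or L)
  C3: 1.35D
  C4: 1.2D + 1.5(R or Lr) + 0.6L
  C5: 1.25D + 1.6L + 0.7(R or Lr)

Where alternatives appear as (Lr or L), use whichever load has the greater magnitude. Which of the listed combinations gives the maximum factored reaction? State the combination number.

Combination 4

(Lr or L) → Lr = 89.2 kN; (R or Lr) → R = 144.8 kN.
C1: 0.85(258.6) - 0.6(94.2) = 219.81 - 56.52 = 163.29
C2: 1.3(258.6) + 0.7(94.2) + 0.7(89.2) = 336.18 + 65.94 + 62.44 = 464.56
C3: 1.35(258.6) = 349.11
C4: 1.2(258.6) + 1.5(144.8) + 0.6(6.9) = 310.32 + 217.20 + 4.14 = 531.66
C5: 1.25(258.6) + 1.6(6.9) + 0.7(144.8) = 323.25 + 11.04 + 101.36 = 435.65
The largest value is 531.66 kN from combination 4.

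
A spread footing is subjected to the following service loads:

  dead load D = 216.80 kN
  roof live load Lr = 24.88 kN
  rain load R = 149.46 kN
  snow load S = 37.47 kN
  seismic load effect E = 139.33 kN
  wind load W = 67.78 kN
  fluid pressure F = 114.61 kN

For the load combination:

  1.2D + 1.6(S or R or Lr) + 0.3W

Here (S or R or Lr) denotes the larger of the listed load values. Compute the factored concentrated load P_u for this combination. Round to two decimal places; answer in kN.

519.63 kN

(S or R or Lr) → R = 149.46 kN.
1.2(216.80) + 1.6(149.46) + 0.3(67.78) = 260.16 + 239.14 + 20.33 = 519.63
P_u = 519.63 kN.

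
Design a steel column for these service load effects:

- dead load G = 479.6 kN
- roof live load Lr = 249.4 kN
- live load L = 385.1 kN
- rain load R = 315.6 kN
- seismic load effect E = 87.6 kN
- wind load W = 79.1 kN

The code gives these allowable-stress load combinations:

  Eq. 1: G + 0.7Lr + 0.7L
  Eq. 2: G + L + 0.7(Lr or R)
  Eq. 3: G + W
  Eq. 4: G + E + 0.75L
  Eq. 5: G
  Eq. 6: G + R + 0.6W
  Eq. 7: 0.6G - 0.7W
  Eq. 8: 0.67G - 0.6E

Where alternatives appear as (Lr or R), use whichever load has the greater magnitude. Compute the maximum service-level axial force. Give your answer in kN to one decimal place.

1085.6 kN

(Lr or R) → R = 315.6 kN.
Eq. 1: 1.0(479.6) + 0.7(249.4) + 0.7(385.1) = 479.6 + 174.6 + 269.6 = 923.8
Eq. 2: 1.0(479.6) + 1.0(385.1) + 0.7(315.6) = 479.6 + 385.1 + 220.9 = 1085.6
Eq. 3: 1.0(479.6) + 1.0(79.1) = 479.6 + 79.1 = 558.7
Eq. 4: 1.0(479.6) + 1.0(87.6) + 0.75(385.1) = 479.6 + 87.6 + 288.8 = 856.0
Eq. 5: 1.0(479.6) = 479.6
Eq. 6: 1.0(479.6) + 1.0(315.6) + 0.6(79.1) = 479.6 + 315.6 + 47.5 = 842.7
Eq. 7: 0.6(479.6) - 0.7(79.1) = 287.8 - 55.4 = 232.4
Eq. 8: 0.67(479.6) - 0.6(87.6) = 268.8
Combination 2 governs: N = 1085.6 kN.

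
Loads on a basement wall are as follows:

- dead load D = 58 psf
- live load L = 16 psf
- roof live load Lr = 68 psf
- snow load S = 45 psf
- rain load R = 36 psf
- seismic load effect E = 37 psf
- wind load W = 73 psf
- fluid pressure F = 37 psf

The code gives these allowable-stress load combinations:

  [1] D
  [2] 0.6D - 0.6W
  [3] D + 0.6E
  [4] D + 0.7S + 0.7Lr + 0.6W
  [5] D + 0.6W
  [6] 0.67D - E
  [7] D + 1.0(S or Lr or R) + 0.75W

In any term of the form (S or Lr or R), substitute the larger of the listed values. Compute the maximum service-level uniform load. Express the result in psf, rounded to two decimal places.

(S or Lr or R) → Lr = 68 psf.
[1] 1.0(58) = 58.00
[2] 0.6(58) - 0.6(73) = 34.80 - 43.80 = -9.00
[3] 1.0(58) + 0.6(37) = 58.00 + 22.20 = 80.20
[4] 1.0(58) + 0.7(45) + 0.7(68) + 0.6(73) = 58.00 + 31.50 + 47.60 + 43.80 = 180.90
[5] 1.0(58) + 0.6(73) = 58.00 + 43.80 = 101.80
[6] 0.67(58) - 1.0(37) = 38.86 - 37.00 = 1.86
[7] 1.0(58) + 1.0(68) + 0.75(73) = 58.00 + 68.00 + 54.75 = 180.75
The controlling combination is 4, giving 180.90 psf.

180.90 psf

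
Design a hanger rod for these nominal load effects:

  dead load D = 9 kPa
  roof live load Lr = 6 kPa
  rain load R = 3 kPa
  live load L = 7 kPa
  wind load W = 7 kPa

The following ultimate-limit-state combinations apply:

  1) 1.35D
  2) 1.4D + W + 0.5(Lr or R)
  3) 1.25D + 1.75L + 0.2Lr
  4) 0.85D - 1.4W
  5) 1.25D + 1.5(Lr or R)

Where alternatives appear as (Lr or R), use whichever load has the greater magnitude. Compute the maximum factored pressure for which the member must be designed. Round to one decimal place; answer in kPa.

(Lr or R) → Lr = 6 kPa.
1) 1.35(9) = 12.2
2) 1.4(9) + 1.0(7) + 0.5(6) = 12.6 + 7.0 + 3.0 = 22.6
3) 1.25(9) + 1.75(7) + 0.2(6) = 24.7
4) 0.85(9) - 1.4(7) = -2.2
5) 1.25(9) + 1.5(6) = 11.3 + 9.0 = 20.3
Combination 3 governs: p_u = 24.7 kPa.

24.7 kPa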